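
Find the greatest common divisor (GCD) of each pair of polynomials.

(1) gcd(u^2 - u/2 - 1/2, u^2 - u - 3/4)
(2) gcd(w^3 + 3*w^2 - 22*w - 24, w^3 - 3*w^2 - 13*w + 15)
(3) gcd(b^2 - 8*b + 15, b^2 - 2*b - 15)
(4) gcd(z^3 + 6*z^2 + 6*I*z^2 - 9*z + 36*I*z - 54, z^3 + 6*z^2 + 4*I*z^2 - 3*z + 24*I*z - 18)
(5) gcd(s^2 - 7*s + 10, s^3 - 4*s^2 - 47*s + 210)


(1) = gcd((u - 1)*(u + 1/2), (u - 3/2)*(u + 1/2)) = u + 1/2
(2) = 1
(3) = gcd((b - 5)*(b - 3), (b - 5)*(b + 3)) = b - 5
(4) = z^2 + z*(6 + 3*I) + 18*I
(5) = gcd((s - 5)*(s - 2), (s - 6)*(s - 5)*(s + 7)) = s - 5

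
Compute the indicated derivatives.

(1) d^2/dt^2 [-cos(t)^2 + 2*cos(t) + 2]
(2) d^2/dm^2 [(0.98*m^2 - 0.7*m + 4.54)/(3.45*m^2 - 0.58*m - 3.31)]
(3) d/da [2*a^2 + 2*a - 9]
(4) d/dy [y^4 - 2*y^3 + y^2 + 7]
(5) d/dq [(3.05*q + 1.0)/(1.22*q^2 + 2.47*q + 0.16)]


(1) = -2*cos(t) + 2*cos(2*t)
(2) = (-12.74154*m^3 + 391.37076*m^2 - 102.46914*m + 130.905248)/(41.063625*m^6 - 20.71035*m^5 - 114.710085*m^4 + 39.544748*m^3 + 110.055183*m^2 - 19.063614*m - 36.264691)
(3) = 4*a + 2
(4) = 2*y*(2*y^2 - 3*y + 1)
(5) = (3.721*q^2 + 7.5335*q - (2.44*q + 2.47)*(3.05*q + 1.0) + 0.488)/(1.22*q^2 + 2.47*q + 0.16)^2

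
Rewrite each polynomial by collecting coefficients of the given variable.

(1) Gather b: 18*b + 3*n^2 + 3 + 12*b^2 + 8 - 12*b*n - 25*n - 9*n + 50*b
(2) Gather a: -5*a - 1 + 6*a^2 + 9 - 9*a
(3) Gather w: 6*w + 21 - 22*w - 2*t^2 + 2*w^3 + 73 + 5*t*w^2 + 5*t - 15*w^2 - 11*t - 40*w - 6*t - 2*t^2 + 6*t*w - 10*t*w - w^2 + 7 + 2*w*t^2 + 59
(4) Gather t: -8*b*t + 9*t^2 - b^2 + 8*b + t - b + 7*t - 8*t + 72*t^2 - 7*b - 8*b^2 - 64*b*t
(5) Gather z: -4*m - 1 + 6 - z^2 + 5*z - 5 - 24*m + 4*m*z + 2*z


(1) = 12*b^2 + b*(68 - 12*n) + 3*n^2 - 34*n + 11
(2) = 6*a^2 - 14*a + 8
(3) = -4*t^2 - 12*t + 2*w^3 + w^2*(5*t - 16) + w*(2*t^2 - 4*t - 56) + 160
(4) = -9*b^2 - 72*b*t + 81*t^2
(5) = -28*m - z^2 + z*(4*m + 7)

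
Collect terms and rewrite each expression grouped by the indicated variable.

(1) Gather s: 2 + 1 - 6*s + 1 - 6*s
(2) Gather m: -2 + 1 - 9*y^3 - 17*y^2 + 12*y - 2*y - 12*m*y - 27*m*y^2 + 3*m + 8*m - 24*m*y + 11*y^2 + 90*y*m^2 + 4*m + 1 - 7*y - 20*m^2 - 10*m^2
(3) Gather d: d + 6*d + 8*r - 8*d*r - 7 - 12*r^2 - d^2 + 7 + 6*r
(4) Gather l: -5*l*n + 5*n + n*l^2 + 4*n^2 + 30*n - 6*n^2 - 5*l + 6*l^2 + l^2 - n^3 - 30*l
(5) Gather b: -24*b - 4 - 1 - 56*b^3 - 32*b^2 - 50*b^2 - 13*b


(1) = 4 - 12*s
(2) = m^2*(90*y - 30) + m*(-27*y^2 - 36*y + 15) - 9*y^3 - 6*y^2 + 3*y
(3) = -d^2 + d*(7 - 8*r) - 12*r^2 + 14*r
(4) = l^2*(n + 7) + l*(-5*n - 35) - n^3 - 2*n^2 + 35*n
(5) = -56*b^3 - 82*b^2 - 37*b - 5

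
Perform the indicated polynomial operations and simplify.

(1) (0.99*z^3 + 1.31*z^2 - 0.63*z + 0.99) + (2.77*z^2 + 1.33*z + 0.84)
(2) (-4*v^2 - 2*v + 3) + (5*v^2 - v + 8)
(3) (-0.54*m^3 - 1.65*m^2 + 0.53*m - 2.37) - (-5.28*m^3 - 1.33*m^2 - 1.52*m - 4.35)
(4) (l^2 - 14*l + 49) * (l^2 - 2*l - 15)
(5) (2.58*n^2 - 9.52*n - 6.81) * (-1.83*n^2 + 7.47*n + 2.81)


(1) = 0.99*z^3 + 4.08*z^2 + 0.7*z + 1.83
(2) = v^2 - 3*v + 11
(3) = 4.74*m^3 - 0.32*m^2 + 2.05*m + 1.98
(4) = l^4 - 16*l^3 + 62*l^2 + 112*l - 735
(5) = -4.7214*n^4 + 36.6942*n^3 - 51.4023*n^2 - 77.6219*n - 19.1361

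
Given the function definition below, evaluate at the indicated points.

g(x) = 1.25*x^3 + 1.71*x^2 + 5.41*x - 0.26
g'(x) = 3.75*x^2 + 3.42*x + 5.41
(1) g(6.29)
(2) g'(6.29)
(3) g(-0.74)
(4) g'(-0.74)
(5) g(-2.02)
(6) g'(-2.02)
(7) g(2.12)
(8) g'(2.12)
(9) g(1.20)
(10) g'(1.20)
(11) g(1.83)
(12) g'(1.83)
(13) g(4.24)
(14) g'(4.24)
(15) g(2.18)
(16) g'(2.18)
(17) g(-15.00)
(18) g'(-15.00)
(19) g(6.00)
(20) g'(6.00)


(1) = 412.50
(2) = 175.29
(3) = -3.83
(4) = 4.93
(5) = -14.51
(6) = 13.80
(7) = 30.80
(8) = 29.51
(9) = 10.85
(10) = 14.91
(11) = 23.03
(12) = 24.23
(13) = 148.70
(14) = 87.33
(15) = 32.61
(16) = 30.69
(17) = -3915.41
(18) = 797.86
(19) = 363.76
(20) = 160.93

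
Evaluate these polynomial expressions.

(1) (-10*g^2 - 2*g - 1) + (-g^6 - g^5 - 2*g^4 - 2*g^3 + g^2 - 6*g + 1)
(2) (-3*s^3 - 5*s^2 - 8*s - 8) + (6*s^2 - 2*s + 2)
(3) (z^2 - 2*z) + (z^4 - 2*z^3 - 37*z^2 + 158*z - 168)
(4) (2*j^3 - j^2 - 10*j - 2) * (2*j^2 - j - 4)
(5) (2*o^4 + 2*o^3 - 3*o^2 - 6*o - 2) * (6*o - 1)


(1) = -g^6 - g^5 - 2*g^4 - 2*g^3 - 9*g^2 - 8*g
(2) = -3*s^3 + s^2 - 10*s - 6
(3) = z^4 - 2*z^3 - 36*z^2 + 156*z - 168
(4) = 4*j^5 - 4*j^4 - 27*j^3 + 10*j^2 + 42*j + 8
(5) = 12*o^5 + 10*o^4 - 20*o^3 - 33*o^2 - 6*o + 2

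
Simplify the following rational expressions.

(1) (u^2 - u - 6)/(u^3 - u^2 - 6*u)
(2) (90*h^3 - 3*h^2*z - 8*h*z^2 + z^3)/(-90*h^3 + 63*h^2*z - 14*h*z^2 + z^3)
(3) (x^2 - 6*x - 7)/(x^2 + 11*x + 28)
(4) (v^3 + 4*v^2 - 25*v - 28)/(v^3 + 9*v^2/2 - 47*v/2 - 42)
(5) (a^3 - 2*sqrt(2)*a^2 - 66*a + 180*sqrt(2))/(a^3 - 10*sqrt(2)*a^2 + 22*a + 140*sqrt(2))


(1) = 1/u
(2) = (3*h + z)/(-3*h + z)
(3) = (x^2 - 6*x - 7)/(x^2 + 11*x + 28)
(4) = (2*v + 2)/(2*v + 3)
(5) = (a^2 + 3*sqrt(2)*a - 36)/(a^2 - 5*sqrt(2)*a - 28)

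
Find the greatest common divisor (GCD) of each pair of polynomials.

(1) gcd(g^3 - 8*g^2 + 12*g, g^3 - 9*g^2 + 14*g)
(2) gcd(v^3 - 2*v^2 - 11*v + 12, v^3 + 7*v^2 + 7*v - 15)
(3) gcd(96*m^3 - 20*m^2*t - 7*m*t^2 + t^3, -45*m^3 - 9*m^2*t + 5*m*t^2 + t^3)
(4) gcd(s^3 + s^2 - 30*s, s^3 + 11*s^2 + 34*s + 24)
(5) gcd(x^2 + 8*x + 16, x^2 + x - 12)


(1) = gcd(g*(g - 6)*(g - 2), g*(g - 7)*(g - 2)) = g^2 - 2*g
(2) = gcd((v - 4)*(v - 1)*(v + 3), (v - 1)*(v + 3)*(v + 5)) = v^2 + 2*v - 3
(3) = -3*m + t
(4) = s + 6
(5) = gcd((x + 4)^2, (x - 3)*(x + 4)) = x + 4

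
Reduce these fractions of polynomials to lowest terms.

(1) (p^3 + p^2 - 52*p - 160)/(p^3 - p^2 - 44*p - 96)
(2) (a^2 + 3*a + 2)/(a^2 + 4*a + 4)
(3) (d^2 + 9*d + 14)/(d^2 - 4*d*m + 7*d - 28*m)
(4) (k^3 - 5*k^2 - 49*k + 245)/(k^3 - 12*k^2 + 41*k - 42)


(1) = (p + 5)/(p + 3)
(2) = (a + 1)/(a + 2)
(3) = (d + 2)/(d - 4*m)
(4) = (k^2 + 2*k - 35)/(k^2 - 5*k + 6)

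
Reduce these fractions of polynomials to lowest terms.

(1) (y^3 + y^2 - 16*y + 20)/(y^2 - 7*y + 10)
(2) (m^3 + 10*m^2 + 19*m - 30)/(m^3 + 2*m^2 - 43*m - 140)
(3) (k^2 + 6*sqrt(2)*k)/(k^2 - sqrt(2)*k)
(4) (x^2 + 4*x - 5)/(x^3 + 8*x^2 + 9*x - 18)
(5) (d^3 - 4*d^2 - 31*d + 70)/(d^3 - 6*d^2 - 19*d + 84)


(1) = (y^2 + 3*y - 10)/(y - 5)
(2) = (m^2 + 5*m - 6)/(m^2 - 3*m - 28)
(3) = (k + 6*sqrt(2))/(k - sqrt(2))
(4) = (x + 5)/(x^2 + 9*x + 18)
(5) = (d^2 + 3*d - 10)/(d^2 + d - 12)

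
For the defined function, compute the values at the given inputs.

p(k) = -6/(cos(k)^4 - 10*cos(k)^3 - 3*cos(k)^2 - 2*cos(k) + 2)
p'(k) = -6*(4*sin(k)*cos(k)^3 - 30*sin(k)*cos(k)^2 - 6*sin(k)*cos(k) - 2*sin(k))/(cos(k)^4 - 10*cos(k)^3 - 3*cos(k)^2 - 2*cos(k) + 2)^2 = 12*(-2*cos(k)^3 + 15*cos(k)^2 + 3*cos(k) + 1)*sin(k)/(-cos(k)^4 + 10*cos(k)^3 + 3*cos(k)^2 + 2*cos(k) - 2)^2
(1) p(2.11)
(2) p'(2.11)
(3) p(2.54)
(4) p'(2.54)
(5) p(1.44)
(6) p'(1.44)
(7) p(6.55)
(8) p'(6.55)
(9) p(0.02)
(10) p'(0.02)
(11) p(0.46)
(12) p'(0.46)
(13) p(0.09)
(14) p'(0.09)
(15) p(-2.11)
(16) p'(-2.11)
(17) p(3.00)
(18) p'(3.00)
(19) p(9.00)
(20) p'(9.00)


(1) = -1.64
(2) = 2.83
(3) = -0.78
(4) = 1.13
(5) = -3.60
(6) = 7.04
(7) = 0.55
(8) = 0.43
(9) = 0.50
(10) = 0.03
(11) = 0.69
(12) = 0.99
(13) = 0.51
(14) = 0.13
(15) = -1.64
(16) = -2.83
(17) = -0.51
(18) = 0.18
(19) = -0.63
(20) = 0.66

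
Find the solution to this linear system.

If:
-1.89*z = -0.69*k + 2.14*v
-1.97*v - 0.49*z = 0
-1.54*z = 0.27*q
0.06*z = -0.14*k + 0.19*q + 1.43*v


Then:
k = 0.00
q = 0.00
v = 0.00
z = 0.00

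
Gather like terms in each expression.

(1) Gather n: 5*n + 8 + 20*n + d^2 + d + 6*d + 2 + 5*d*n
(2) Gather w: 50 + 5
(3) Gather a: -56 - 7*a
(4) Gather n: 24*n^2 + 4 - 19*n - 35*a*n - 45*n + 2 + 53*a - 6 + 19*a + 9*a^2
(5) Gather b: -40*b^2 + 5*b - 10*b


(1) = d^2 + 7*d + n*(5*d + 25) + 10
(2) = 55
(3) = -7*a - 56
(4) = 9*a^2 + 72*a + 24*n^2 + n*(-35*a - 64)
(5) = -40*b^2 - 5*b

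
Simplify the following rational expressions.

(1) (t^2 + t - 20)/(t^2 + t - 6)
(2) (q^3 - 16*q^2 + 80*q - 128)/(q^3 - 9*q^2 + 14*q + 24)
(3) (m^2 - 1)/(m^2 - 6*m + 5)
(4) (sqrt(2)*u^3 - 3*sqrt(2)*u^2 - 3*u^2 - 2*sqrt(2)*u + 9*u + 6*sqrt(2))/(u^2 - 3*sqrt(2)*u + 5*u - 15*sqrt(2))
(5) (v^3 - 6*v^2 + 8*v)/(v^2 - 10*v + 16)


(1) = (t^2 + t - 20)/(t^2 + t - 6)
(2) = (q^2 - 12*q + 32)/(q^2 - 5*q - 6)
(3) = (m + 1)/(m - 5)
(4) = (sqrt(2)*u^3 + u^2*(-3*sqrt(2) - 3) + u*(9 - 2*sqrt(2)) + 6*sqrt(2))/(u^2 + u*(5 - 3*sqrt(2)) - 15*sqrt(2))
(5) = (v^2 - 4*v)/(v - 8)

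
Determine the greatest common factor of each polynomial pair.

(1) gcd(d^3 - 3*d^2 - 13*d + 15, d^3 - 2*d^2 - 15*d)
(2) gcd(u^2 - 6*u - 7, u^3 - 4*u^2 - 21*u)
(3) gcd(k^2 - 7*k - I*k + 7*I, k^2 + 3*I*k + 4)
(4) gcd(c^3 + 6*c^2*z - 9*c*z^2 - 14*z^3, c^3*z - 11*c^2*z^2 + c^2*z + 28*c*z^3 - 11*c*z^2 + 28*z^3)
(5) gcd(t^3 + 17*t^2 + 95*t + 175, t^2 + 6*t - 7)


(1) = gcd((d - 5)*(d - 1)*(d + 3), d*(d - 5)*(d + 3)) = d^2 - 2*d - 15
(2) = u - 7
(3) = k - I
(4) = gcd((c - 2*z)*(c + z)*(c + 7*z), (c - 7*z)*(c - 4*z)*(c*z + z)) = 1
(5) = t + 7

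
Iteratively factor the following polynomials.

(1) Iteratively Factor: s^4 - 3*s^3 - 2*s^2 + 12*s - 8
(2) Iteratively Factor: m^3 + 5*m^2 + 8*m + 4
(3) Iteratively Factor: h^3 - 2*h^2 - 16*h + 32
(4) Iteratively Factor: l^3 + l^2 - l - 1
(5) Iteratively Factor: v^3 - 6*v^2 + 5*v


(1) = (s - 2)*(s^3 - s^2 - 4*s + 4) = (s - 2)*(s - 1)*(s^2 - 4) = (s - 2)*(s - 1)*(s + 2)*(s - 2)
(2) = (m + 2)*(m^2 + 3*m + 2) = (m + 2)^2*(m + 1)
(3) = (h - 2)*(h^2 - 16) = (h - 2)*(h + 4)*(h - 4)
(4) = (l + 1)*(l^2 - 1) = (l + 1)^2*(l - 1)
(5) = (v - 1)*(v^2 - 5*v) = v*(v - 1)*(v - 5)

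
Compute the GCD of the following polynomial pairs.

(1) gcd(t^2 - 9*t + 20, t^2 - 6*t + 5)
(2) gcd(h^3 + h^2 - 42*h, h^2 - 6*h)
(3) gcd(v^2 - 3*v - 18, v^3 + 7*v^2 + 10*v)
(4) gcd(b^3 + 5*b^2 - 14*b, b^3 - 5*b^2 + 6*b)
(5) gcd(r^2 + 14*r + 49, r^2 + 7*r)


(1) = t - 5
(2) = h^2 - 6*h
(3) = gcd((v - 6)*(v + 3), v*(v + 2)*(v + 5)) = 1
(4) = b^2 - 2*b
(5) = r + 7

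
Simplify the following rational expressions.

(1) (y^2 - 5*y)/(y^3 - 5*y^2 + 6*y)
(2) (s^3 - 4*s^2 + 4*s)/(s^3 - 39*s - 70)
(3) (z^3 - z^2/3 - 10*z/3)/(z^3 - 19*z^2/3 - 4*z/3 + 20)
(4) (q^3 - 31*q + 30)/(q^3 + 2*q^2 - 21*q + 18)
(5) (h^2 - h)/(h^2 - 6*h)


(1) = (y - 5)/(y^2 - 5*y + 6)
(2) = (s^3 - 4*s^2 + 4*s)/(s^3 - 39*s - 70)
(3) = z/(z - 6)
(4) = (q - 5)/(q - 3)
(5) = (h - 1)/(h - 6)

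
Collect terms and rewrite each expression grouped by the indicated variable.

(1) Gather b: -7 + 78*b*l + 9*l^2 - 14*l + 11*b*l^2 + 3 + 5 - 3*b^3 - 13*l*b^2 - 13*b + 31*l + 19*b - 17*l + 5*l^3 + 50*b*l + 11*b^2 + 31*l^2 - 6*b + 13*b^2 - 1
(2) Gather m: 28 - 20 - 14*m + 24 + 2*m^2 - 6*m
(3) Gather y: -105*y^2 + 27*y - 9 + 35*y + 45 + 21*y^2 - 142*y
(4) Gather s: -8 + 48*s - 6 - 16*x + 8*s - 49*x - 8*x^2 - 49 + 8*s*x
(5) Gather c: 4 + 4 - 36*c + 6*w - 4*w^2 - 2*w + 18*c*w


(1) = -3*b^3 + b^2*(24 - 13*l) + b*(11*l^2 + 128*l) + 5*l^3 + 40*l^2
(2) = 2*m^2 - 20*m + 32
(3) = -84*y^2 - 80*y + 36
(4) = s*(8*x + 56) - 8*x^2 - 65*x - 63
(5) = c*(18*w - 36) - 4*w^2 + 4*w + 8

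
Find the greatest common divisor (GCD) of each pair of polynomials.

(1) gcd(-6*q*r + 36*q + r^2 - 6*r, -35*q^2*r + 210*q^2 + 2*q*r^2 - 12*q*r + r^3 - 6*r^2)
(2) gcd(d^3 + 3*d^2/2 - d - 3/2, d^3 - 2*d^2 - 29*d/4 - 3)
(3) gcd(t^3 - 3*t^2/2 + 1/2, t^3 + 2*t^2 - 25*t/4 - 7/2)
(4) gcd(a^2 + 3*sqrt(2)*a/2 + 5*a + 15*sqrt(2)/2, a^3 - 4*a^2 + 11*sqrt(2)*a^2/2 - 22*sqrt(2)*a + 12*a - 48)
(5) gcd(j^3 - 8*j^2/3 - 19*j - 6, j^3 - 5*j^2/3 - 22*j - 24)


(1) = r - 6
(2) = d + 3/2
(3) = t + 1/2
(4) = gcd((a + 5)*(a + 3*sqrt(2)/2), (a - 4)*(a + 3*sqrt(2)/2)*(a + 4*sqrt(2))) = a + 3*sqrt(2)/2
(5) = j^2 - 3*j - 18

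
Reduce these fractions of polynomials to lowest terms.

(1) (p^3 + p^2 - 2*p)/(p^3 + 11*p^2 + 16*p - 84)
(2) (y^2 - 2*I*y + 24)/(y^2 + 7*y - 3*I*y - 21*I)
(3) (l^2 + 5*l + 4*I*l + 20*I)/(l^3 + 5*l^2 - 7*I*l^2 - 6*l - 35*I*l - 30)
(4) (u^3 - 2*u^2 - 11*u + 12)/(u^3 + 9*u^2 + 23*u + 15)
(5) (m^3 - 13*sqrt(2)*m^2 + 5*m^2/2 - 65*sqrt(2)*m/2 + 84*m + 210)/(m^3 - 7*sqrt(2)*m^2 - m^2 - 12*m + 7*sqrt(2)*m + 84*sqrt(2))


(1) = (p^3 + p^2 - 2*p)/(p^3 + 11*p^2 + 16*p - 84)
(2) = (y^2 - 2*I*y + 24)/(y^2 + y*(7 - 3*I) - 21*I)
(3) = (l + 4*I)/(l^2 - 7*I*l - 6)
(4) = (u^2 - 5*u + 4)/(u^2 + 6*u + 5)
(5) = (2*m^2 + m*(5 - 12*sqrt(2)) - 30*sqrt(2))/(2*m^2 - 2*m - 24)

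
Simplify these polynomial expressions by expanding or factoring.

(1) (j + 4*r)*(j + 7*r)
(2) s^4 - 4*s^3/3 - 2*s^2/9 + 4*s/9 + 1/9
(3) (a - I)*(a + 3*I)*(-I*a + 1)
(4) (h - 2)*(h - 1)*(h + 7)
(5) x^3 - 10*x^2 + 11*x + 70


(1) = j^2 + 11*j*r + 28*r^2
(2) = (s - 1)^2*(s + 1/3)^2
(3) = -I*a^3 + 3*a^2 - I*a + 3
(4) = h^3 + 4*h^2 - 19*h + 14
(5) = (x - 7)*(x - 5)*(x + 2)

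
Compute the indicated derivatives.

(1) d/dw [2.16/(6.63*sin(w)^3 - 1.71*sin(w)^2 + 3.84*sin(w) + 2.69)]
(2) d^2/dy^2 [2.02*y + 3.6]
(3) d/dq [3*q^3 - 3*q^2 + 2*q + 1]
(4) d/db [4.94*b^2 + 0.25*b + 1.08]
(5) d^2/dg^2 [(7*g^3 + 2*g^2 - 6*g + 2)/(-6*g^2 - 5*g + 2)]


(1) = (-42.9624*sin(w)^2 + 7.3872*sin(w) - 8.2944)*cos(w)/(6.63*sin(w)^3 - 1.71*sin(w)^2 + 3.84*sin(w) + 2.69)^2
(2) = 0
(3) = 9*q^2 - 6*q + 2
(4) = 9.88*b + 0.25
(5) = 2*(17*g^3 - 78*g^2 - 48*g - 22)/(216*g^6 + 540*g^5 + 234*g^4 - 235*g^3 - 78*g^2 + 60*g - 8)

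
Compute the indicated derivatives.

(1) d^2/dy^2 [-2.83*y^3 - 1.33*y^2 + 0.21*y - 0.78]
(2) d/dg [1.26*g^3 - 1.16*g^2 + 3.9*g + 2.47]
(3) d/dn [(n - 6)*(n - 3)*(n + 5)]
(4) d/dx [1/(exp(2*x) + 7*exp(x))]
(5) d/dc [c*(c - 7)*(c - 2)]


(1) = -16.98*y - 2.66
(2) = 3.78*g^2 - 2.32*g + 3.9
(3) = 3*n^2 - 8*n - 27
(4) = (-2*exp(x) - 7)*exp(-x)/(exp(x) + 7)^2
(5) = 3*c^2 - 18*c + 14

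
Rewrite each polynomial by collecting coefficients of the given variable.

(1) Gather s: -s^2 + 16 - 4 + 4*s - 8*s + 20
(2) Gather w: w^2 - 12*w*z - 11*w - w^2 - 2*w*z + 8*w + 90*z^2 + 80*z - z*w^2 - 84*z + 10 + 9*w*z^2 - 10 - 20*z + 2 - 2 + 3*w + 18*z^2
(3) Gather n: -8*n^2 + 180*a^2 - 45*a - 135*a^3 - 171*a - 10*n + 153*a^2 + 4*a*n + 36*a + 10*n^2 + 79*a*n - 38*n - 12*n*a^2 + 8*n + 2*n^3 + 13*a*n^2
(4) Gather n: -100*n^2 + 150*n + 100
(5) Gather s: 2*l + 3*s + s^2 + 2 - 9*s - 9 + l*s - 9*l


(1) = -s^2 - 4*s + 32
(2) = -w^2*z + w*(9*z^2 - 14*z) + 108*z^2 - 24*z
(3) = -135*a^3 + 333*a^2 - 180*a + 2*n^3 + n^2*(13*a + 2) + n*(-12*a^2 + 83*a - 40)
(4) = -100*n^2 + 150*n + 100
(5) = -7*l + s^2 + s*(l - 6) - 7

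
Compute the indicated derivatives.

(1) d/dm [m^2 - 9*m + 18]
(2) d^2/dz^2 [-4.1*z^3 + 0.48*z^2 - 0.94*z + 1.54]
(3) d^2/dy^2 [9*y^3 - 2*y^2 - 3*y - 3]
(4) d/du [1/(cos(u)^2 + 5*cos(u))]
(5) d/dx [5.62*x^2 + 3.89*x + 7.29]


(1) = 2*m - 9
(2) = 0.96 - 24.6*z
(3) = 54*y - 4
(4) = (2*cos(u) + 5)*sin(u)/((cos(u) + 5)^2*cos(u)^2)
(5) = 11.24*x + 3.89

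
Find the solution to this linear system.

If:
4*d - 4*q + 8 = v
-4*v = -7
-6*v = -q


Then:
d = 143/16
q = 21/2
v = 7/4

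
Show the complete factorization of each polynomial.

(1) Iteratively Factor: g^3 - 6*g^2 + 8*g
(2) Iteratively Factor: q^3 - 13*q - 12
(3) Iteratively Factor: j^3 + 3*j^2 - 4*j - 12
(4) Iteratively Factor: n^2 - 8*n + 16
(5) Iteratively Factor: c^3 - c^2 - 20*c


(1) = (g - 4)*(g^2 - 2*g) = (g - 4)*(g - 2)*(g)
(2) = (q + 3)*(q^2 - 3*q - 4) = (q - 4)*(q + 3)*(q + 1)
(3) = (j - 2)*(j^2 + 5*j + 6) = (j - 2)*(j + 2)*(j + 3)
(4) = (n - 4)*(n - 4)
(5) = (c - 5)*(c^2 + 4*c) = c*(c - 5)*(c + 4)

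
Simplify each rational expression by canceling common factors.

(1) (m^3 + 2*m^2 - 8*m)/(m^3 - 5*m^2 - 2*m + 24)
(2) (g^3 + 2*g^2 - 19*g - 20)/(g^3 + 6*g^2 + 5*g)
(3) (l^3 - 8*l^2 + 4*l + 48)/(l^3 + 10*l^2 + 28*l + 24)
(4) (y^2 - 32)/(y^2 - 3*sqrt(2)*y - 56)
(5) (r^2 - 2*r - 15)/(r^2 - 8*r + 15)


(1) = (m^3 + 2*m^2 - 8*m)/(m^3 - 5*m^2 - 2*m + 24)
(2) = (g - 4)/g
(3) = (l^2 - 10*l + 24)/(l^2 + 8*l + 12)
(4) = (y - 4*sqrt(2))/(y - 7*sqrt(2))
(5) = (r + 3)/(r - 3)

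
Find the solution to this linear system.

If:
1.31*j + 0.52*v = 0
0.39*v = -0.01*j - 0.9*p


Then:
j = -0.396946564885496*v
p = -0.428922815945717*v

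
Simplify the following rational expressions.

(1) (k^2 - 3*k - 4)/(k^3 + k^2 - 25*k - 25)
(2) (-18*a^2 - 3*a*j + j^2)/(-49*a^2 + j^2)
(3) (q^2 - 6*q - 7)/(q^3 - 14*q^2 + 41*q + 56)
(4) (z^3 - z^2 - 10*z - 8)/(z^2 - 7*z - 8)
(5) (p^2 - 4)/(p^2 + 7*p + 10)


(1) = (k - 4)/(k^2 - 25)
(2) = (18*a^2 + 3*a*j - j^2)/(49*a^2 - j^2)
(3) = 1/(q - 8)
(4) = (z^2 - 2*z - 8)/(z - 8)
(5) = (p - 2)/(p + 5)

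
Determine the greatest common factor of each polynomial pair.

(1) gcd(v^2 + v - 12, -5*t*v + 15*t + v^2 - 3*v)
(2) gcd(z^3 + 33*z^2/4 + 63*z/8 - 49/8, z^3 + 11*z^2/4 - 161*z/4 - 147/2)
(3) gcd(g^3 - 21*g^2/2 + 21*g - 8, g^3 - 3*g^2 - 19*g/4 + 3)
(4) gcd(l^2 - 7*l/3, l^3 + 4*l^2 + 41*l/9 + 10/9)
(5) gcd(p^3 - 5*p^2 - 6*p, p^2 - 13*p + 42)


(1) = gcd((v - 3)*(v + 4), (-5*t + v)*(v - 3)) = v - 3
(2) = z^2 + 35*z/4 + 49/4
(3) = gcd((g - 8)*(g - 2)*(g - 1/2), (g - 4)*(g - 1/2)*(g + 3/2)) = g - 1/2
(4) = gcd(l*(l - 7/3), (l + 1/3)*(l + 5/3)*(l + 2)) = 1
(5) = p - 6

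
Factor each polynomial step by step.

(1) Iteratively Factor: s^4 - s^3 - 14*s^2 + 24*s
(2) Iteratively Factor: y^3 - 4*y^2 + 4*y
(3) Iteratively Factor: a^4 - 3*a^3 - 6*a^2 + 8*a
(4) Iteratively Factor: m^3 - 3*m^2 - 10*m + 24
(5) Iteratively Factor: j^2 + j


(1) = (s - 2)*(s^3 + s^2 - 12*s) = s*(s - 2)*(s^2 + s - 12) = s*(s - 3)*(s - 2)*(s + 4)
(2) = (y - 2)*(y^2 - 2*y) = (y - 2)^2*(y)
(3) = (a - 4)*(a^3 + a^2 - 2*a) = (a - 4)*(a - 1)*(a^2 + 2*a) = a*(a - 4)*(a - 1)*(a + 2)
(4) = (m + 3)*(m^2 - 6*m + 8) = (m - 4)*(m + 3)*(m - 2)
(5) = (j + 1)*(j)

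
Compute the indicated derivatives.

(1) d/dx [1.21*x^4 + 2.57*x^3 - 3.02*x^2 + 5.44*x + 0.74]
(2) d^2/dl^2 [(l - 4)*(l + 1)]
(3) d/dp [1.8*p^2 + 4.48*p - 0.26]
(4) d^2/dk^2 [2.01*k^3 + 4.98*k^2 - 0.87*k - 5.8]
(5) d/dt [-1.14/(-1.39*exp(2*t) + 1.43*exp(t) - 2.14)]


(1) = 4.84*x^3 + 7.71*x^2 - 6.04*x + 5.44
(2) = 2
(3) = 3.6*p + 4.48
(4) = 12.06*k + 9.96
(5) = (1.6302 - 3.1692*exp(t))*exp(t)/(1.39*exp(2*t) - 1.43*exp(t) + 2.14)^2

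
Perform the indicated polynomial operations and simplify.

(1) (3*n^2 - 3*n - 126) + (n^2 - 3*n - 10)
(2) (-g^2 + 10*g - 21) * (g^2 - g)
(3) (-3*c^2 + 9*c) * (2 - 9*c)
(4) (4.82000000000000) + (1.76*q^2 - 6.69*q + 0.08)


(1) = 4*n^2 - 6*n - 136
(2) = -g^4 + 11*g^3 - 31*g^2 + 21*g
(3) = 27*c^3 - 87*c^2 + 18*c
(4) = 1.76*q^2 - 6.69*q + 4.9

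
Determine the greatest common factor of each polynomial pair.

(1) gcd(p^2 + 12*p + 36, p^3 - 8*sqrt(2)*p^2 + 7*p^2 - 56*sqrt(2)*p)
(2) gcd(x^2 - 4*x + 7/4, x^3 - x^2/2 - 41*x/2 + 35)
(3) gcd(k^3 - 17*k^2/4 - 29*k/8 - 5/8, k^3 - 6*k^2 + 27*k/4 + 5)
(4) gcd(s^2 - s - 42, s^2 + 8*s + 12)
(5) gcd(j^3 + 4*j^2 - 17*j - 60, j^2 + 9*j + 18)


(1) = 1
(2) = x - 7/2
(3) = gcd((k - 5)*(k + 1/4)*(k + 1/2), (k - 4)*(k - 5/2)*(k + 1/2)) = k + 1/2
(4) = gcd((s - 7)*(s + 6), (s + 2)*(s + 6)) = s + 6
(5) = gcd((j - 4)*(j + 3)*(j + 5), (j + 3)*(j + 6)) = j + 3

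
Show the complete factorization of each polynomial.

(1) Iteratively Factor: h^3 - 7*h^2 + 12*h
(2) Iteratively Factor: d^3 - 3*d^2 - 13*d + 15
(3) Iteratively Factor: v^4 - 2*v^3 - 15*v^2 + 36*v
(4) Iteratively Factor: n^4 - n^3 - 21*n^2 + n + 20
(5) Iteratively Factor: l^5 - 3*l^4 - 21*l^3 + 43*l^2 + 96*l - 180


(1) = (h - 4)*(h^2 - 3*h) = h*(h - 4)*(h - 3)
(2) = (d + 3)*(d^2 - 6*d + 5) = (d - 5)*(d + 3)*(d - 1)
(3) = (v - 3)*(v^3 + v^2 - 12*v) = (v - 3)*(v + 4)*(v^2 - 3*v) = (v - 3)^2*(v + 4)*(v)
(4) = (n + 1)*(n^3 - 2*n^2 - 19*n + 20) = (n - 1)*(n + 1)*(n^2 - n - 20) = (n - 1)*(n + 1)*(n + 4)*(n - 5)
(5) = (l - 2)*(l^4 - l^3 - 23*l^2 - 3*l + 90) = (l - 5)*(l - 2)*(l^3 + 4*l^2 - 3*l - 18) = (l - 5)*(l - 2)*(l + 3)*(l^2 + l - 6) = (l - 5)*(l - 2)^2*(l + 3)*(l + 3)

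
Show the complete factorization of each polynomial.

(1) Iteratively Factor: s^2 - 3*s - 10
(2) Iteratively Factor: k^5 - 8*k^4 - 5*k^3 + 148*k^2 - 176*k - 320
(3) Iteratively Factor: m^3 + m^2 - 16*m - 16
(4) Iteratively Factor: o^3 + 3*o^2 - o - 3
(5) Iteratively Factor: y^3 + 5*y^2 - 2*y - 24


(1) = (s + 2)*(s - 5)
(2) = (k - 4)*(k^4 - 4*k^3 - 21*k^2 + 64*k + 80) = (k - 5)*(k - 4)*(k^3 + k^2 - 16*k - 16) = (k - 5)*(k - 4)^2*(k^2 + 5*k + 4) = (k - 5)*(k - 4)^2*(k + 1)*(k + 4)
(3) = (m - 4)*(m^2 + 5*m + 4) = (m - 4)*(m + 4)*(m + 1)
(4) = (o + 1)*(o^2 + 2*o - 3) = (o + 1)*(o + 3)*(o - 1)
(5) = (y + 3)*(y^2 + 2*y - 8) = (y + 3)*(y + 4)*(y - 2)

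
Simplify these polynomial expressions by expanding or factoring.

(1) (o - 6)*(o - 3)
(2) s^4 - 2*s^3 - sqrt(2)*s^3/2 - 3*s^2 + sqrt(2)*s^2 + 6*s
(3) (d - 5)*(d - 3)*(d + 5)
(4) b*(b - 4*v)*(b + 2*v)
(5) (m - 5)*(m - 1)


(1) = o^2 - 9*o + 18
(2) = s*(s - 2)*(s - 3*sqrt(2)/2)*(s + sqrt(2))
(3) = d^3 - 3*d^2 - 25*d + 75
(4) = b^3 - 2*b^2*v - 8*b*v^2
(5) = m^2 - 6*m + 5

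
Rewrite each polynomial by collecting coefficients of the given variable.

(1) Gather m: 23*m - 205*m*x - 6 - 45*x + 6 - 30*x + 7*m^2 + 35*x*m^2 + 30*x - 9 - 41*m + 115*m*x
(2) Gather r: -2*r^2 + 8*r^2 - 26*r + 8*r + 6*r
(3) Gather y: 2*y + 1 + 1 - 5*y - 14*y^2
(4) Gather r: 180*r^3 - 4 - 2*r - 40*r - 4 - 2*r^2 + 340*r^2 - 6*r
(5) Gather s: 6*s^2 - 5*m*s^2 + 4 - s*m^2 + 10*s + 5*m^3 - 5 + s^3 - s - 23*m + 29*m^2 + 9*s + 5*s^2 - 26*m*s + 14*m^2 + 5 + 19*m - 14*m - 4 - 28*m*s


(1) = m^2*(35*x + 7) + m*(-90*x - 18) - 45*x - 9
(2) = 6*r^2 - 12*r
(3) = -14*y^2 - 3*y + 2
(4) = 180*r^3 + 338*r^2 - 48*r - 8
(5) = 5*m^3 + 43*m^2 - 18*m + s^3 + s^2*(11 - 5*m) + s*(-m^2 - 54*m + 18)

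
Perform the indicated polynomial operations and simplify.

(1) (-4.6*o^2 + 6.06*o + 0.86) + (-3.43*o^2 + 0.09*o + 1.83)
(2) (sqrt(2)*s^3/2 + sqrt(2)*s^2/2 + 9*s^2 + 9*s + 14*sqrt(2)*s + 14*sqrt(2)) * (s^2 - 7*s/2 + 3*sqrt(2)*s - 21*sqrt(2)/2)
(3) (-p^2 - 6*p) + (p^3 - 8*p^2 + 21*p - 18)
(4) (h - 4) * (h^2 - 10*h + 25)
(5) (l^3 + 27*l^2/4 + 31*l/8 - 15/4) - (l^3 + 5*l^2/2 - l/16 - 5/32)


(1) = -8.03*o^2 + 6.15*o + 2.69
(2) = sqrt(2)*s^5/2 - 5*sqrt(2)*s^4/4 + 12*s^4 - 30*s^3 + 157*sqrt(2)*s^3/4 - 205*sqrt(2)*s^2/2 + 42*s^2 - 210*s - 287*sqrt(2)*s/2 - 294
(3) = p^3 - 9*p^2 + 15*p - 18
(4) = h^3 - 14*h^2 + 65*h - 100
(5) = 17*l^2/4 + 63*l/16 - 115/32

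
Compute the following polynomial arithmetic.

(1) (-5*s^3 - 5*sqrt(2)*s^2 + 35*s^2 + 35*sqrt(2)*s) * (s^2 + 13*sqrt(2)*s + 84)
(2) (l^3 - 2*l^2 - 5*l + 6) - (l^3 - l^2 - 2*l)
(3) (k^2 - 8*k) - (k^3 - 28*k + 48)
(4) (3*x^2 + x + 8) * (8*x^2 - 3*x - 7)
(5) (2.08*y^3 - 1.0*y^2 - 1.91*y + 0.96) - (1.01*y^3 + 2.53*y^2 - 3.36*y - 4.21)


(1) = -5*s^5 - 70*sqrt(2)*s^4 + 35*s^4 - 550*s^3 + 490*sqrt(2)*s^3 - 420*sqrt(2)*s^2 + 3850*s^2 + 2940*sqrt(2)*s
(2) = -l^2 - 3*l + 6
(3) = -k^3 + k^2 + 20*k - 48
(4) = 24*x^4 - x^3 + 40*x^2 - 31*x - 56
(5) = 1.07*y^3 - 3.53*y^2 + 1.45*y + 5.17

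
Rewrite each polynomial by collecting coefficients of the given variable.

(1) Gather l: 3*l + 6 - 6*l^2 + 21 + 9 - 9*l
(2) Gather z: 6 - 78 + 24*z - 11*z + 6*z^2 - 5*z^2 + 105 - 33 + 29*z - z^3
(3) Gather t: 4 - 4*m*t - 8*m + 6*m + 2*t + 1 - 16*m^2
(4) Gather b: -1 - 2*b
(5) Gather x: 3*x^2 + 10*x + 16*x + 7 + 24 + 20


(1) = -6*l^2 - 6*l + 36
(2) = -z^3 + z^2 + 42*z
(3) = -16*m^2 - 2*m + t*(2 - 4*m) + 5
(4) = -2*b - 1
(5) = 3*x^2 + 26*x + 51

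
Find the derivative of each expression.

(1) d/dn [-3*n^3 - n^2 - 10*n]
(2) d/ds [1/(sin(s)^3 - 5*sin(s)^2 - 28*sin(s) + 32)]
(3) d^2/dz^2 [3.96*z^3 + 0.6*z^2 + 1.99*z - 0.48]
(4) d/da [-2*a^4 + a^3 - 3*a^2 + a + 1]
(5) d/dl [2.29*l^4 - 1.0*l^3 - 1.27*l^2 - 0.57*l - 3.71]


(1) = -9*n^2 - 2*n - 10
(2) = (-3*sin(s)^2 + 10*sin(s) + 28)*cos(s)/(sin(s)^3 - 5*sin(s)^2 - 28*sin(s) + 32)^2
(3) = 23.76*z + 1.2
(4) = -8*a^3 + 3*a^2 - 6*a + 1
(5) = 9.16*l^3 - 3.0*l^2 - 2.54*l - 0.57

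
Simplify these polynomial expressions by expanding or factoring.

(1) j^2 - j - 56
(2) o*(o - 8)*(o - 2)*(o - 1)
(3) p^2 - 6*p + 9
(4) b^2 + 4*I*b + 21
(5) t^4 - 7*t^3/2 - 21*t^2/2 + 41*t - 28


(1) = (j - 8)*(j + 7)
(2) = o^4 - 11*o^3 + 26*o^2 - 16*o
(3) = (p - 3)^2
(4) = (b - 3*I)*(b + 7*I)
(5) = (t - 4)*(t - 2)*(t - 1)*(t + 7/2)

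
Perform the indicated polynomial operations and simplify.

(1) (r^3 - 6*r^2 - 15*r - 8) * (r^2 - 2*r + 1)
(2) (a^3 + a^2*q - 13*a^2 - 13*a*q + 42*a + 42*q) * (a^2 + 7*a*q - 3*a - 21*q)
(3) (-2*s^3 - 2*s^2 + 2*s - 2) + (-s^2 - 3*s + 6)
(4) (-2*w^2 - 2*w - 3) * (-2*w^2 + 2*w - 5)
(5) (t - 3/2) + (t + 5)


(1) = r^5 - 8*r^4 - 2*r^3 + 16*r^2 + r - 8
(2) = a^5 + 8*a^4*q - 16*a^4 + 7*a^3*q^2 - 128*a^3*q + 81*a^3 - 112*a^2*q^2 + 648*a^2*q - 126*a^2 + 567*a*q^2 - 1008*a*q - 882*q^2
(3) = -2*s^3 - 3*s^2 - s + 4
(4) = 4*w^4 + 12*w^2 + 4*w + 15
(5) = 2*t + 7/2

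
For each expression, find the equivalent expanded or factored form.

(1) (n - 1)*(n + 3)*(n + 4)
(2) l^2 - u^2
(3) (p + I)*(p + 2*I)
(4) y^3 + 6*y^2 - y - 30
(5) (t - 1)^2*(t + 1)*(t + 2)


(1) = n^3 + 6*n^2 + 5*n - 12
(2) = (l - u)*(l + u)
(3) = p^2 + 3*I*p - 2
(4) = (y - 2)*(y + 3)*(y + 5)
(5) = t^4 + t^3 - 3*t^2 - t + 2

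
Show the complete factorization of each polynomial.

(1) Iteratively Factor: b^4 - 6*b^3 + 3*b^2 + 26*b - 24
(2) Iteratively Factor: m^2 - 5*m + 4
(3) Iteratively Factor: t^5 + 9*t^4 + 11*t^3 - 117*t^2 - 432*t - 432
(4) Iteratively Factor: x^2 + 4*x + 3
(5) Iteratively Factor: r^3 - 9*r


(1) = (b - 4)*(b^3 - 2*b^2 - 5*b + 6) = (b - 4)*(b + 2)*(b^2 - 4*b + 3) = (b - 4)*(b - 1)*(b + 2)*(b - 3)
(2) = (m - 1)*(m - 4)
(3) = (t + 3)*(t^4 + 6*t^3 - 7*t^2 - 96*t - 144) = (t + 3)*(t + 4)*(t^3 + 2*t^2 - 15*t - 36) = (t + 3)^2*(t + 4)*(t^2 - t - 12) = (t + 3)^3*(t + 4)*(t - 4)
(4) = (x + 1)*(x + 3)
(5) = (r + 3)*(r^2 - 3*r) = (r - 3)*(r + 3)*(r)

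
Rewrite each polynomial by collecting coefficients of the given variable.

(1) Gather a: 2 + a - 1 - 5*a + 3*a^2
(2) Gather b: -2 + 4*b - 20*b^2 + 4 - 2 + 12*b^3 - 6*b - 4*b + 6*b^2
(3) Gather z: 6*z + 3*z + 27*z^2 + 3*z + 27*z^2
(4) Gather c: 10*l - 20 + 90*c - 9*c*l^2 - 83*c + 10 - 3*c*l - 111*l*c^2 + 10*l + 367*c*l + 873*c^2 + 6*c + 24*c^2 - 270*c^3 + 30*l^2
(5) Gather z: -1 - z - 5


(1) = 3*a^2 - 4*a + 1
(2) = 12*b^3 - 14*b^2 - 6*b
(3) = 54*z^2 + 12*z
(4) = -270*c^3 + c^2*(897 - 111*l) + c*(-9*l^2 + 364*l + 13) + 30*l^2 + 20*l - 10
(5) = -z - 6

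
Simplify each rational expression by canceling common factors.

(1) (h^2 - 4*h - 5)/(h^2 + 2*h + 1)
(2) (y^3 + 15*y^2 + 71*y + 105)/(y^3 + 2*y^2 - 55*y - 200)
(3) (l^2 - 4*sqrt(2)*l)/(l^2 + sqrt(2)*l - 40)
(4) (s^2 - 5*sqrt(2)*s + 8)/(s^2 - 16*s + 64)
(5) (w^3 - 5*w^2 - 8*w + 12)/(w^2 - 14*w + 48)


(1) = (h - 5)/(h + 1)
(2) = (y^2 + 10*y + 21)/(y^2 - 3*y - 40)
(3) = l/(l + 5*sqrt(2))
(4) = (s^2 - 5*sqrt(2)*s + 8)/(s^2 - 16*s + 64)
(5) = (w^2 + w - 2)/(w - 8)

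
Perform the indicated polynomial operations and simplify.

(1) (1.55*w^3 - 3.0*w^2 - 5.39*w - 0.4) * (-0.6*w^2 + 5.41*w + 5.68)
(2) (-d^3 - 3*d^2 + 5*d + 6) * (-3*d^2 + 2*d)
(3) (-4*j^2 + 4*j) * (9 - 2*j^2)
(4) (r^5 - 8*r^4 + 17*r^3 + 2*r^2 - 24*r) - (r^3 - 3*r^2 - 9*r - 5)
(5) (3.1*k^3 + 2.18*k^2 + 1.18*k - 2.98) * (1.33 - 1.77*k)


(1) = -0.93*w^5 + 10.1855*w^4 - 4.192*w^3 - 45.9599*w^2 - 32.7792*w - 2.272
(2) = 3*d^5 + 7*d^4 - 21*d^3 - 8*d^2 + 12*d
(3) = 8*j^4 - 8*j^3 - 36*j^2 + 36*j
(4) = r^5 - 8*r^4 + 16*r^3 + 5*r^2 - 15*r + 5
(5) = -5.487*k^4 + 0.2644*k^3 + 0.8108*k^2 + 6.844*k - 3.9634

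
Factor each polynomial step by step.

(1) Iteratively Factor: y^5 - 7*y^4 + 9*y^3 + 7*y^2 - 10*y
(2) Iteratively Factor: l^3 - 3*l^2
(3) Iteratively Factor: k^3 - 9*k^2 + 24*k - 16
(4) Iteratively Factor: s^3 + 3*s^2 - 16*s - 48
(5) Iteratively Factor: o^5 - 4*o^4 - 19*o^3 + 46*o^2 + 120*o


(1) = (y - 5)*(y^4 - 2*y^3 - y^2 + 2*y) = (y - 5)*(y - 1)*(y^3 - y^2 - 2*y) = (y - 5)*(y - 2)*(y - 1)*(y^2 + y) = (y - 5)*(y - 2)*(y - 1)*(y + 1)*(y)
(2) = (l)*(l^2 - 3*l) = l^2*(l - 3)
(3) = (k - 1)*(k^2 - 8*k + 16) = (k - 4)*(k - 1)*(k - 4)
(4) = (s - 4)*(s^2 + 7*s + 12) = (s - 4)*(s + 3)*(s + 4)
(5) = (o + 3)*(o^4 - 7*o^3 + 2*o^2 + 40*o) = o*(o + 3)*(o^3 - 7*o^2 + 2*o + 40) = o*(o + 2)*(o + 3)*(o^2 - 9*o + 20) = o*(o - 5)*(o + 2)*(o + 3)*(o - 4)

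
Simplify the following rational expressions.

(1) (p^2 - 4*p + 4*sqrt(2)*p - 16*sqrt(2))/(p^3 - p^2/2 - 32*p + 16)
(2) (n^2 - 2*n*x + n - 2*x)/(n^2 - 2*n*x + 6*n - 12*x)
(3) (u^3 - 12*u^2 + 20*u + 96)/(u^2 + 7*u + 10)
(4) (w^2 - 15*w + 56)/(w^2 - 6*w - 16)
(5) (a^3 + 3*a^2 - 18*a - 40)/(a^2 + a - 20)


(1) = (2*p - 8)/(2*p^2 + p*(-8*sqrt(2) - 1) + 4*sqrt(2))
(2) = (n + 1)/(n + 6)
(3) = (u^2 - 14*u + 48)/(u + 5)
(4) = (w - 7)/(w + 2)
(5) = a + 2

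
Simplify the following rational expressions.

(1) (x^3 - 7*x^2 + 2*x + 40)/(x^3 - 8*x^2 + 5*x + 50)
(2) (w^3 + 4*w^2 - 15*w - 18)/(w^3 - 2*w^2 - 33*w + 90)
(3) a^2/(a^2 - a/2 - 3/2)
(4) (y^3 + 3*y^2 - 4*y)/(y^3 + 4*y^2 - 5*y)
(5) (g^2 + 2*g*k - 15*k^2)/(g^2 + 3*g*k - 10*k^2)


(1) = (x - 4)/(x - 5)
(2) = (w + 1)/(w - 5)
(3) = 2*a^2/(2*a^2 - a - 3)
(4) = (y + 4)/(y + 5)
(5) = (g - 3*k)/(g - 2*k)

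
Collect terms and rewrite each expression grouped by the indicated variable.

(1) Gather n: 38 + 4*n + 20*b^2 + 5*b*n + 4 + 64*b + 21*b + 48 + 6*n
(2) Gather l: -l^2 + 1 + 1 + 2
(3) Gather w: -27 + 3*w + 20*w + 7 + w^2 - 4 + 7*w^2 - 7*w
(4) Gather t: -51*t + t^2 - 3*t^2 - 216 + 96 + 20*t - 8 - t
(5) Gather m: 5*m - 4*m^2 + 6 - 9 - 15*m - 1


(1) = 20*b^2 + 85*b + n*(5*b + 10) + 90
(2) = 4 - l^2
(3) = 8*w^2 + 16*w - 24
(4) = -2*t^2 - 32*t - 128
(5) = -4*m^2 - 10*m - 4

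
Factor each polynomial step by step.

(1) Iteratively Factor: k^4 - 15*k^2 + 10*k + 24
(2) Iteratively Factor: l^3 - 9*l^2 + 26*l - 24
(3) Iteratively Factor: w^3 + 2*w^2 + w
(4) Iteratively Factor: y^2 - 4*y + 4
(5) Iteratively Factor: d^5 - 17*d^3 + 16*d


(1) = (k - 2)*(k^3 + 2*k^2 - 11*k - 12) = (k - 3)*(k - 2)*(k^2 + 5*k + 4) = (k - 3)*(k - 2)*(k + 4)*(k + 1)
(2) = (l - 3)*(l^2 - 6*l + 8) = (l - 3)*(l - 2)*(l - 4)
(3) = (w + 1)*(w^2 + w) = (w + 1)^2*(w)
(4) = (y - 2)*(y - 2)
(5) = (d - 1)*(d^4 + d^3 - 16*d^2 - 16*d) = (d - 1)*(d + 1)*(d^3 - 16*d) = (d - 1)*(d + 1)*(d + 4)*(d^2 - 4*d) = d*(d - 1)*(d + 1)*(d + 4)*(d - 4)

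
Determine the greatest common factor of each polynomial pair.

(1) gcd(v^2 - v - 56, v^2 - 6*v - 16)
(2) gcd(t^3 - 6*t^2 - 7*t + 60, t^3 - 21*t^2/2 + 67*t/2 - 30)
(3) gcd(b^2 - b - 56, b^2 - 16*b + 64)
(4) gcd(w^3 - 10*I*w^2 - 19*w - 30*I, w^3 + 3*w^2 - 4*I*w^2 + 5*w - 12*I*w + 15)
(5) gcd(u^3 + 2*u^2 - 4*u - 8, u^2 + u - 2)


(1) = v - 8
(2) = gcd((t - 5)*(t - 4)*(t + 3), (t - 5)*(t - 4)*(t - 3/2)) = t^2 - 9*t + 20
(3) = gcd((b - 8)*(b + 7), (b - 8)^2) = b - 8
(4) = w^2 - 4*I*w + 5
(5) = u + 2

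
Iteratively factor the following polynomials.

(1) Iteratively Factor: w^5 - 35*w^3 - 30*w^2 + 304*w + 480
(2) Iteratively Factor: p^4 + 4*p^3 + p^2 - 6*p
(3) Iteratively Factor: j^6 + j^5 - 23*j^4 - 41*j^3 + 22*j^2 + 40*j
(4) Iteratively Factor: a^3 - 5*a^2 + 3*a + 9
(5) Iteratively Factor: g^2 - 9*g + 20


(1) = (w + 2)*(w^4 - 2*w^3 - 31*w^2 + 32*w + 240) = (w - 5)*(w + 2)*(w^3 + 3*w^2 - 16*w - 48) = (w - 5)*(w + 2)*(w + 3)*(w^2 - 16) = (w - 5)*(w - 4)*(w + 2)*(w + 3)*(w + 4)
(2) = (p + 3)*(p^3 + p^2 - 2*p) = (p + 2)*(p + 3)*(p^2 - p) = (p - 1)*(p + 2)*(p + 3)*(p)
(3) = (j + 1)*(j^5 - 23*j^3 - 18*j^2 + 40*j) = (j + 1)*(j + 2)*(j^4 - 2*j^3 - 19*j^2 + 20*j) = j*(j + 1)*(j + 2)*(j^3 - 2*j^2 - 19*j + 20) = j*(j - 1)*(j + 1)*(j + 2)*(j^2 - j - 20) = j*(j - 1)*(j + 1)*(j + 2)*(j + 4)*(j - 5)
(4) = (a - 3)*(a^2 - 2*a - 3) = (a - 3)*(a + 1)*(a - 3)
(5) = (g - 4)*(g - 5)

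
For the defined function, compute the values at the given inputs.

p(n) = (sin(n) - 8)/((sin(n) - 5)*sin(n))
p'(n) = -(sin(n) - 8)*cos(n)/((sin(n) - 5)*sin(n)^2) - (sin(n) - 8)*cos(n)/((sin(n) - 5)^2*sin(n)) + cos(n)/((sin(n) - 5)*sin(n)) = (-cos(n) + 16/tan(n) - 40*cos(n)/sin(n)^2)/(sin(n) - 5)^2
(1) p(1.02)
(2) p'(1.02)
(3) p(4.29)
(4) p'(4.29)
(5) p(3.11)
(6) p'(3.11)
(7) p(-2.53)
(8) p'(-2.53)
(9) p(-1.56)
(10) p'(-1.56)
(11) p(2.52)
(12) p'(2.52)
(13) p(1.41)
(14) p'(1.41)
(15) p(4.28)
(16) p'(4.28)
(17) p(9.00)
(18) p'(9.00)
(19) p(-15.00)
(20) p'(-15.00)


(1) = 2.02
(2) = -1.14
(3) = -1.65
(4) = 0.78
(5) = 50.77
(6) = 1602.76
(7) = -2.68
(8) = 3.96
(9) = -1.50
(10) = -0.02
(11) = 2.88
(12) = 3.81
(13) = 1.77
(14) = -0.26
(15) = -1.66
(16) = 0.81
(17) = 4.01
(18) = 8.56
(19) = -2.35
(20) = 2.86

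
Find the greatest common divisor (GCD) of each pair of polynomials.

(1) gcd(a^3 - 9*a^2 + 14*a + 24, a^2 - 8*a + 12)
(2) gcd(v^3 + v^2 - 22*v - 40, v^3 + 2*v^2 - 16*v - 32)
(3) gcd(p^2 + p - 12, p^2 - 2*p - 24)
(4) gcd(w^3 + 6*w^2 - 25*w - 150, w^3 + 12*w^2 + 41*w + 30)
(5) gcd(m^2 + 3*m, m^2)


(1) = a - 6
(2) = gcd((v - 5)*(v + 2)*(v + 4), (v - 4)*(v + 2)*(v + 4)) = v^2 + 6*v + 8
(3) = gcd((p - 3)*(p + 4), (p - 6)*(p + 4)) = p + 4
(4) = gcd((w - 5)*(w + 5)*(w + 6), (w + 1)*(w + 5)*(w + 6)) = w^2 + 11*w + 30
(5) = gcd(m*(m + 3), m^2) = m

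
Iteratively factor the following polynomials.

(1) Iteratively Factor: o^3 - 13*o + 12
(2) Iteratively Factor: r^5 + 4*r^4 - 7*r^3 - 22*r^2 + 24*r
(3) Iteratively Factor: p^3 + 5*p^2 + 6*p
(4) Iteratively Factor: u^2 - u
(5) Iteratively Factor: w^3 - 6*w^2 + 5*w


(1) = (o - 3)*(o^2 + 3*o - 4) = (o - 3)*(o + 4)*(o - 1)
(2) = (r + 4)*(r^4 - 7*r^2 + 6*r) = (r + 3)*(r + 4)*(r^3 - 3*r^2 + 2*r) = (r - 1)*(r + 3)*(r + 4)*(r^2 - 2*r) = (r - 2)*(r - 1)*(r + 3)*(r + 4)*(r)
(3) = (p + 3)*(p^2 + 2*p) = (p + 2)*(p + 3)*(p)
(4) = (u)*(u - 1)
(5) = (w)*(w^2 - 6*w + 5) = w*(w - 5)*(w - 1)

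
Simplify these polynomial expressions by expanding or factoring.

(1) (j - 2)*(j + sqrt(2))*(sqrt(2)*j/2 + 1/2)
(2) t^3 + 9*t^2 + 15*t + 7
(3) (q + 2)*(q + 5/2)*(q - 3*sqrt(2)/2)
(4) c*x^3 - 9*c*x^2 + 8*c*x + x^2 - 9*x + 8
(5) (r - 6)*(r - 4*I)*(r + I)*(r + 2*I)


(1) = sqrt(2)*j^3/2 - sqrt(2)*j^2 + 3*j^2/2 - 3*j + sqrt(2)*j/2 - sqrt(2)
(2) = (t + 1)^2*(t + 7)
(3) = q^3 - 3*sqrt(2)*q^2/2 + 9*q^2/2 - 27*sqrt(2)*q/4 + 5*q - 15*sqrt(2)/2
(4) = (x - 8)*(x - 1)*(c*x + 1)
(5) = r^4 - 6*r^3 - I*r^3 + 10*r^2 + 6*I*r^2 - 60*r + 8*I*r - 48*I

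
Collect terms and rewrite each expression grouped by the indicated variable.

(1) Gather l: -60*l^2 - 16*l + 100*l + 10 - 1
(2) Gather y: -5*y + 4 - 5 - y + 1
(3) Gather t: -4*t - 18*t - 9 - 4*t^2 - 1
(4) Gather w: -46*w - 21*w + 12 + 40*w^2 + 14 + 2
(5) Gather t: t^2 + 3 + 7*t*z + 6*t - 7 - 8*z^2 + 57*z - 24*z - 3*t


(1) = -60*l^2 + 84*l + 9
(2) = -6*y
(3) = -4*t^2 - 22*t - 10
(4) = 40*w^2 - 67*w + 28
(5) = t^2 + t*(7*z + 3) - 8*z^2 + 33*z - 4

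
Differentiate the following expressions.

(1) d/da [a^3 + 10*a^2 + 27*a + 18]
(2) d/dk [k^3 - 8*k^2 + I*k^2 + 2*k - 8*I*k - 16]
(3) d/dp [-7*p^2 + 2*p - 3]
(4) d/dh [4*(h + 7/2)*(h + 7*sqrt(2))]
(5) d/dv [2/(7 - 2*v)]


(1) = 3*a^2 + 20*a + 27
(2) = 3*k^2 + 2*k*(-8 + I) + 2 - 8*I
(3) = 2 - 14*p
(4) = 8*h + 14 + 28*sqrt(2)
(5) = 4/(2*v - 7)^2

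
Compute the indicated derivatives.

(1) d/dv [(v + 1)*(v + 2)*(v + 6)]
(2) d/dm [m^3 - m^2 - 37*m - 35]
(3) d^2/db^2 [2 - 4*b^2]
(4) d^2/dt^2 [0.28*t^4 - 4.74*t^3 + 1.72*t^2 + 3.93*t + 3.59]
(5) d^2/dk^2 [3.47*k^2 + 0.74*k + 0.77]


(1) = 3*v^2 + 18*v + 20
(2) = 3*m^2 - 2*m - 37
(3) = -8
(4) = 3.36*t^2 - 28.44*t + 3.44
(5) = 6.94000000000000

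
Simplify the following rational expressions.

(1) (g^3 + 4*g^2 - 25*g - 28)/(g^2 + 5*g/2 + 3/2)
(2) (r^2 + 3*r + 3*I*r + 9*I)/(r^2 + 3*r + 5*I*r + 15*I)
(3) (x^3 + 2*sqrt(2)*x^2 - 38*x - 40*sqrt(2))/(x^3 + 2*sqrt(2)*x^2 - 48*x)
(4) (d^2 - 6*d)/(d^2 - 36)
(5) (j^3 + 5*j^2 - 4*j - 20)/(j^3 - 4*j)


(1) = (2*g^2 + 6*g - 56)/(2*g + 3)
(2) = (r + 3*I)/(r + 5*I)
(3) = (x^2 + 6*sqrt(2)*x + 10)/(x^2 + 6*sqrt(2)*x)
(4) = d/(d + 6)
(5) = (j + 5)/j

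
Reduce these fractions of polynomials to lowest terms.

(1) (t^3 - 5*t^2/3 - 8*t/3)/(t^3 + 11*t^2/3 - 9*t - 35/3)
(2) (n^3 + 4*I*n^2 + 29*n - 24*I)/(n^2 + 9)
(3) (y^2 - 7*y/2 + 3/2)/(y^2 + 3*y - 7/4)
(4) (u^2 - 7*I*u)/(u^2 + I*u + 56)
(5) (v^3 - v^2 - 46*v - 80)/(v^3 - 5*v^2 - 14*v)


(1) = (3*t^2 - 8*t)/(3*t^2 + 8*t - 35)
(2) = (n^2 + 7*I*n + 8)/(n + 3*I)
(3) = (2*y - 6)/(2*y + 7)
(4) = u/(u + 8*I)
(5) = (v^2 - 3*v - 40)/(v^2 - 7*v)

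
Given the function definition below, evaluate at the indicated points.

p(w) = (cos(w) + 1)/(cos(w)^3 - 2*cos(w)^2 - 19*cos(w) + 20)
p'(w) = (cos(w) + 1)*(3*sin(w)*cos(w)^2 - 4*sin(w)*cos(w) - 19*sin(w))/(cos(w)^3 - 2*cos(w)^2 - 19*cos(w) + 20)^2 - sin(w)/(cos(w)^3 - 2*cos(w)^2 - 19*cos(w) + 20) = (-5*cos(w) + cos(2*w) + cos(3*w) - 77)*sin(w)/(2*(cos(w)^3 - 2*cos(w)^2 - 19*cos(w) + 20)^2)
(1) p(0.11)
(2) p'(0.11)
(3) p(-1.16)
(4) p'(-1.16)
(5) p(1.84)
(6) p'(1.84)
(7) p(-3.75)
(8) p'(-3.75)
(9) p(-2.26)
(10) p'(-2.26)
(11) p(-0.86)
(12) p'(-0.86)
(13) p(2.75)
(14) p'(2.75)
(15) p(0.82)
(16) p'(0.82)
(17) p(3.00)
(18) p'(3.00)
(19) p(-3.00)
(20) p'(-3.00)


(1) = 16.49
(2) = -300.52
(3) = 0.12
(4) = 0.25
(5) = 0.03
(6) = -0.06
(7) = 0.01
(8) = -0.02
(9) = 0.01
(10) = 0.03
(11) = 0.24
(12) = 0.62
(13) = 0.00
(14) = -0.01
(15) = 0.26
(16) = -0.72
(17) = 0.00
(18) = -0.00
(19) = 0.00
(20) = 0.00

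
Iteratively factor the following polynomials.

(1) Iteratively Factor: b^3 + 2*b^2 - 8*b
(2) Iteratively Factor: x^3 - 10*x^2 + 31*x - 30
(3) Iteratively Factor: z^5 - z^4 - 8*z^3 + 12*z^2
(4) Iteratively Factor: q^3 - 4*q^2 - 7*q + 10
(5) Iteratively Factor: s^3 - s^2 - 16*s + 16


(1) = (b)*(b^2 + 2*b - 8) = b*(b + 4)*(b - 2)
(2) = (x - 5)*(x^2 - 5*x + 6) = (x - 5)*(x - 2)*(x - 3)
(3) = (z)*(z^4 - z^3 - 8*z^2 + 12*z) = z*(z - 2)*(z^3 + z^2 - 6*z) = z*(z - 2)^2*(z^2 + 3*z) = z^2*(z - 2)^2*(z + 3)
(4) = (q - 1)*(q^2 - 3*q - 10) = (q - 5)*(q - 1)*(q + 2)
(5) = (s + 4)*(s^2 - 5*s + 4) = (s - 1)*(s + 4)*(s - 4)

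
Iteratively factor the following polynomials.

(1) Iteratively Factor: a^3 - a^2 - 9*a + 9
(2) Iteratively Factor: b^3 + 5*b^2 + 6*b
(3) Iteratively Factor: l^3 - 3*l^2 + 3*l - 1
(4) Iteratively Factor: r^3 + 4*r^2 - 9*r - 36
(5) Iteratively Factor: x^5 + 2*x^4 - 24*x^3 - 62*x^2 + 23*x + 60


(1) = (a + 3)*(a^2 - 4*a + 3) = (a - 3)*(a + 3)*(a - 1)
(2) = (b + 2)*(b^2 + 3*b) = (b + 2)*(b + 3)*(b)
(3) = (l - 1)*(l^2 - 2*l + 1) = (l - 1)^2*(l - 1)
(4) = (r - 3)*(r^2 + 7*r + 12) = (r - 3)*(r + 3)*(r + 4)
(5) = (x + 1)*(x^4 + x^3 - 25*x^2 - 37*x + 60) = (x - 1)*(x + 1)*(x^3 + 2*x^2 - 23*x - 60) = (x - 1)*(x + 1)*(x + 3)*(x^2 - x - 20) = (x - 1)*(x + 1)*(x + 3)*(x + 4)*(x - 5)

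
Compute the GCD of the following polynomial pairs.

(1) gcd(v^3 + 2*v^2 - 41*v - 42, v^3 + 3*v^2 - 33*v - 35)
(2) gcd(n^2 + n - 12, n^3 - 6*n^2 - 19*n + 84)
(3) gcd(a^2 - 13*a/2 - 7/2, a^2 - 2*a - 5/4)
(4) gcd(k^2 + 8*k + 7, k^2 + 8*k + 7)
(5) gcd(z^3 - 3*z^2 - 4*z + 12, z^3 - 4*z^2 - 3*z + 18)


(1) = gcd((v - 6)*(v + 1)*(v + 7), (v - 5)*(v + 1)*(v + 7)) = v^2 + 8*v + 7
(2) = n^2 + n - 12
(3) = gcd((a - 7)*(a + 1/2), (a - 5/2)*(a + 1/2)) = a + 1/2
(4) = k^2 + 8*k + 7
(5) = gcd((z - 3)*(z - 2)*(z + 2), (z - 3)^2*(z + 2)) = z^2 - z - 6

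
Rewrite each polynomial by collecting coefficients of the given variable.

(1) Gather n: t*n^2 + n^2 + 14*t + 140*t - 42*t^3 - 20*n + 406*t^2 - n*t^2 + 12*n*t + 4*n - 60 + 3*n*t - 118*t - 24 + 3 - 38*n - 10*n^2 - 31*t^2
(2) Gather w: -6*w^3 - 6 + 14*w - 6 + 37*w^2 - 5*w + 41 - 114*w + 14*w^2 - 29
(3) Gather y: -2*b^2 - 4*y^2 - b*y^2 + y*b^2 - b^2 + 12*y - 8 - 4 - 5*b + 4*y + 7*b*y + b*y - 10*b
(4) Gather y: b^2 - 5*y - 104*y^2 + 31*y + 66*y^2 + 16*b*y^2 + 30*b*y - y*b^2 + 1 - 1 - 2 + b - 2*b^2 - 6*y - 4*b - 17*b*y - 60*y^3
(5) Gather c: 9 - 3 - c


(1) = n^2*(t - 9) + n*(-t^2 + 15*t - 54) - 42*t^3 + 375*t^2 + 36*t - 81
(2) = -6*w^3 + 51*w^2 - 105*w
(3) = -3*b^2 - 15*b + y^2*(-b - 4) + y*(b^2 + 8*b + 16) - 12
(4) = -b^2 - 3*b - 60*y^3 + y^2*(16*b - 38) + y*(-b^2 + 13*b + 20) - 2
(5) = 6 - c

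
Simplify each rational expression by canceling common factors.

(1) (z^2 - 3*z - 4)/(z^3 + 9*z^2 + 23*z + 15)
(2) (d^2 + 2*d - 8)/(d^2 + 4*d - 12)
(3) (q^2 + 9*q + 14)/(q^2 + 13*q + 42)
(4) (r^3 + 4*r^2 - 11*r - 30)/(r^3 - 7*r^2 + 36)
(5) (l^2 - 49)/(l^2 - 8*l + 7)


(1) = (z - 4)/(z^2 + 8*z + 15)
(2) = (d + 4)/(d + 6)
(3) = (q + 2)/(q + 6)
(4) = (r + 5)/(r - 6)
(5) = (l + 7)/(l - 1)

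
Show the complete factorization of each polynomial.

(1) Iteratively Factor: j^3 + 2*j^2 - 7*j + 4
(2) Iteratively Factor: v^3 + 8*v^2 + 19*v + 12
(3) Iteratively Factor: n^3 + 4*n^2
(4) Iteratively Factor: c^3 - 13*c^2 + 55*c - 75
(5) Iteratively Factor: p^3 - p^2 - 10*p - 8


(1) = (j - 1)*(j^2 + 3*j - 4) = (j - 1)*(j + 4)*(j - 1)
(2) = (v + 1)*(v^2 + 7*v + 12) = (v + 1)*(v + 3)*(v + 4)
(3) = (n)*(n^2 + 4*n) = n*(n + 4)*(n)
(4) = (c - 5)*(c^2 - 8*c + 15) = (c - 5)^2*(c - 3)
(5) = (p - 4)*(p^2 + 3*p + 2) = (p - 4)*(p + 1)*(p + 2)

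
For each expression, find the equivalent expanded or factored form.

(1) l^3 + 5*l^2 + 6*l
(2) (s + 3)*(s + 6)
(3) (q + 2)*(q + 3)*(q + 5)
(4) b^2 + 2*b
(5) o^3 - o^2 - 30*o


(1) = l*(l + 2)*(l + 3)
(2) = s^2 + 9*s + 18
(3) = q^3 + 10*q^2 + 31*q + 30
(4) = b*(b + 2)
(5) = o*(o - 6)*(o + 5)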